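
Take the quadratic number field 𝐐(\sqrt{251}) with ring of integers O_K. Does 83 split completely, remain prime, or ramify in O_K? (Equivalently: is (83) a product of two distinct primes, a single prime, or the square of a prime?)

251 mod 4 = 3, hence disc K = 4·251 = 1004 and O_K = ℤ[√251].
disc(K) = 1004 is not divisible by 83; 83 is unramified.
Euler's criterion: 251^41 mod 83 = 82. Thus (251|83) = -1.
Legendre symbol -1 ⇒ 83 is inert.

p is inert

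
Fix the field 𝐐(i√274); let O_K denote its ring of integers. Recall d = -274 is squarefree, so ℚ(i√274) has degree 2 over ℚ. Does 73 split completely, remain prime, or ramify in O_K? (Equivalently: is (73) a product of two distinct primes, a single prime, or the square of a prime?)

split

d = -274 ≡ 2 (mod 4), so O_K = ℤ[√-274] and disc(K) = 4d = -1096.
73 ∤ -1096, so 73 is unramified.
Euler's criterion: (-274)^36 mod 73 = 1. Thus (-274|73) = 1.
(-274/73) = 1, so 73 splits.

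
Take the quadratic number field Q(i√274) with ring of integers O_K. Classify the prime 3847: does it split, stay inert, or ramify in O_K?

Since -274 ≢ 1 mod 4, the ring of integers is ℤ[√-274] with discriminant 4·(-274) = -1096.
disc(K) = -1096 is not divisible by 3847; 3847 is unramified.
(-274/3847) = 3573^1923 mod 3847 = 3846, giving Legendre symbol -1.
d is a non-residue mod p, hence 3847 remains inert in O_K.

inert — (3847) stays prime in O_K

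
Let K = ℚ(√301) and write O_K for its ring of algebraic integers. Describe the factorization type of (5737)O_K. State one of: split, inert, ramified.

d = 301 ≡ 1 (mod 4), so O_K = ℤ[(1+√301)/2] and disc(K) = d = 301.
5737 ∤ 301, so 5737 is unramified.
Legendre symbol by Euler's criterion: (301/5737) ≡ 301^2868 ≡ 5736 (mod 5737), i.e. (301/5737) = -1.
(301/5737) = -1, so 5737 is inert.

p is inert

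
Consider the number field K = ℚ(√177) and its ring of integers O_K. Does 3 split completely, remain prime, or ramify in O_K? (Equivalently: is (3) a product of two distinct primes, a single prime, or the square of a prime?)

d = 177 ≡ 1 (mod 4), so O_K = ℤ[(1+√177)/2] and disc(K) = d = 177.
3 divides disc(K) = 177, so 3 ramifies.

ramifies in O_K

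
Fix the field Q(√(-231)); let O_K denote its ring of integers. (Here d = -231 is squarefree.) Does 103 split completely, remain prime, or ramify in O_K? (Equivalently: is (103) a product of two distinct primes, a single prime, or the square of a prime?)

-231 mod 4 = 1, hence disc K = -231 and O_K = ℤ[(1+√-231)/2].
disc(K) = -231 is not divisible by 103; 103 is unramified.
Legendre symbol by Euler's criterion: (-231/103) ≡ (-231)^51 ≡ 102 (mod 103), i.e. (-231/103) = -1.
d is a non-residue mod p, hence 103 remains inert in O_K.

inert — (103) stays prime in O_K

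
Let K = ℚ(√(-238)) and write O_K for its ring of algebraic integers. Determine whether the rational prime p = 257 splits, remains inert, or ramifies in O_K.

Since -238 ≢ 1 mod 4, the ring of integers is ℤ[√-238] with discriminant 4·(-238) = -952.
Since gcd(257, -952) = 1 the prime 257 does not ramify.
Euler's criterion: (-238)^128 mod 257 = 256. Thus (-238|257) = -1.
Legendre symbol -1 ⇒ 257 is inert.

257 remains inert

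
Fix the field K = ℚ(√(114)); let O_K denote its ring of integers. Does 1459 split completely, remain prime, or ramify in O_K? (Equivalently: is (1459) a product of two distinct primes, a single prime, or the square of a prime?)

114 mod 4 = 2, hence disc K = 4·114 = 456 and O_K = ℤ[√114].
disc(K) = 456 is not divisible by 1459; 1459 is unramified.
(114/1459) = 114^729 mod 1459 = 1, giving Legendre symbol 1.
d is a quadratic residue mod p, hence 1459 splits in O_K.

p splits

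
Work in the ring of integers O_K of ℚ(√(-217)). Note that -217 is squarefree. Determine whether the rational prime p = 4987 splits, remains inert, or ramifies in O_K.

remains prime (inert)

d = -217 ≡ 3 (mod 4), so O_K = ℤ[√-217] and disc(K) = 4d = -868.
4987 ∤ -868, so 4987 is unramified.
Legendre symbol by Euler's criterion: (-217/4987) ≡ (-217)^2493 ≡ 4986 (mod 4987), i.e. (-217/4987) = -1.
(-217/4987) = -1, so 4987 is inert.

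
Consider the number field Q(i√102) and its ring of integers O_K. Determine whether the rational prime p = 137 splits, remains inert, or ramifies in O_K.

Since -102 ≢ 1 mod 4, the ring of integers is ℤ[√-102] with discriminant 4·(-102) = -408.
disc(K) = -408 is not divisible by 137; 137 is unramified.
(-102/137) = 35^68 mod 137 = 136, giving Legendre symbol -1.
(-102/137) = -1, so 137 is inert.

p is inert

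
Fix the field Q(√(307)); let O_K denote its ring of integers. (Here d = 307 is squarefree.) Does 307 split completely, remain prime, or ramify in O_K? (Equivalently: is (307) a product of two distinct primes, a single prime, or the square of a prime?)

Since 307 ≢ 1 mod 4, the ring of integers is ℤ[√307] with discriminant 4·307 = 1228.
disc(K) = 1228 = 307·4, so p = 307 is ramified.

307 is ramified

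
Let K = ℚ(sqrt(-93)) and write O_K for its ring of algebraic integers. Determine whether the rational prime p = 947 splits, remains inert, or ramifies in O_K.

-93 mod 4 = 3, hence disc K = 4·(-93) = -372 and O_K = ℤ[√-93].
947 ∤ -372, so 947 is unramified.
Compute (-93/947) via Euler: 854^((947-1)/2) mod 947 = 946, so (-93/947) = -1.
d is a non-residue mod p, hence 947 remains inert in O_K.

remains prime (inert)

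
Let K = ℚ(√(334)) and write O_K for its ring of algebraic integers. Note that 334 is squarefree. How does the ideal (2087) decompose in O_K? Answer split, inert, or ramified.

p splits

334 mod 4 = 2, hence disc K = 4·334 = 1336 and O_K = ℤ[√334].
Since gcd(2087, 1336) = 1 the prime 2087 does not ramify.
(334/2087) = 334^1043 mod 2087 = 1, giving Legendre symbol 1.
(334/2087) = 1, so 2087 splits.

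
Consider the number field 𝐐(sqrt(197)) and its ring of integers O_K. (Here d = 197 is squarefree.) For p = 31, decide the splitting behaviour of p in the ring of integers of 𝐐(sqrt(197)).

d = 197 ≡ 1 (mod 4), so O_K = ℤ[(1+√197)/2] and disc(K) = d = 197.
31 ∤ 197, so 31 is unramified.
Euler's criterion: 197^15 mod 31 = 30. Thus (197|31) = -1.
d is a non-residue mod p, hence 31 remains inert in O_K.

remains prime (inert)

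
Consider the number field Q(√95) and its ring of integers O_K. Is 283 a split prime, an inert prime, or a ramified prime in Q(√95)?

d = 95 ≡ 3 (mod 4), so O_K = ℤ[√95] and disc(K) = 4d = 380.
Since gcd(283, 380) = 1 the prime 283 does not ramify.
(95/283) = 95^141 mod 283 = 1, giving Legendre symbol 1.
Legendre symbol 1 ⇒ 283 is split.

split — (283) = 𝔭₁𝔭₂ with 𝔭₁ ≠ 𝔭₂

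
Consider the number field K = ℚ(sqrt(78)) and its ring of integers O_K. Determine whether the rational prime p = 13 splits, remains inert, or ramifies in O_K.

78 mod 4 = 2, hence disc K = 4·78 = 312 and O_K = ℤ[√78].
Ramification test: 13 | 312. The prime 13 ramifies in K.

ramified — (13) = 𝔭²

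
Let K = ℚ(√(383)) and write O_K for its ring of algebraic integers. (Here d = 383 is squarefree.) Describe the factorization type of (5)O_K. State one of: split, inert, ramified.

d = 383 ≡ 3 (mod 4), so O_K = ℤ[√383] and disc(K) = 4d = 1532.
disc(K) = 1532 is not divisible by 5; 5 is unramified.
Euler's criterion: 383^2 mod 5 = 4. Thus (383|5) = -1.
d is a non-residue mod p, hence 5 remains inert in O_K.

remains prime (inert)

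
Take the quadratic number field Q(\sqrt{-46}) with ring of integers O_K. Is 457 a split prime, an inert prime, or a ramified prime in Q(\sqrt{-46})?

-46 mod 4 = 2, hence disc K = 4·(-46) = -184 and O_K = ℤ[√-46].
disc(K) = -184 is not divisible by 457; 457 is unramified.
(-46/457) = 411^228 mod 457 = 456, giving Legendre symbol -1.
Legendre symbol -1 ⇒ 457 is inert.

457 remains inert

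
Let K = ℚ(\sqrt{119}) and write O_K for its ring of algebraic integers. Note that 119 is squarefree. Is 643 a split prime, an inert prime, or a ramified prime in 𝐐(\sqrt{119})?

p is inert

d = 119 ≡ 3 (mod 4), so O_K = ℤ[√119] and disc(K) = 4d = 476.
643 ∤ 476, so 643 is unramified.
Legendre symbol by Euler's criterion: (119/643) ≡ 119^321 ≡ 642 (mod 643), i.e. (119/643) = -1.
d is a non-residue mod p, hence 643 remains inert in O_K.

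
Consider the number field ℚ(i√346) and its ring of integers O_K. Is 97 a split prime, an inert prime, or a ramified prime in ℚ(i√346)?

inert — (97) stays prime in O_K

-346 mod 4 = 2, hence disc K = 4·(-346) = -1384 and O_K = ℤ[√-346].
97 ∤ -1384, so 97 is unramified.
(-346/97) = 42^48 mod 97 = 96, giving Legendre symbol -1.
Legendre symbol -1 ⇒ 97 is inert.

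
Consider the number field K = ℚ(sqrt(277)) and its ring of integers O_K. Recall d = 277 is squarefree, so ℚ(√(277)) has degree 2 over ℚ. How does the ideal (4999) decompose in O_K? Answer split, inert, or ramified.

d = 277 ≡ 1 (mod 4), so O_K = ℤ[(1+√277)/2] and disc(K) = d = 277.
disc(K) = 277 is not divisible by 4999; 4999 is unramified.
Euler's criterion: 277^2499 mod 4999 = 1. Thus (277|4999) = 1.
(277/4999) = 1, so 4999 splits.

splits completely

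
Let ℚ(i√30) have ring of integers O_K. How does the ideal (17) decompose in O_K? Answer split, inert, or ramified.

Since -30 ≢ 1 mod 4, the ring of integers is ℤ[√-30] with discriminant 4·(-30) = -120.
17 ∤ -120, so 17 is unramified.
(-30/17) = 4^8 mod 17 = 1, giving Legendre symbol 1.
(-30/17) = 1, so 17 splits.

p splits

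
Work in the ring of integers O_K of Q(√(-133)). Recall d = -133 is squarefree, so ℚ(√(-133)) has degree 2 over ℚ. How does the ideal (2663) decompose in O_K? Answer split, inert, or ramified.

d = -133 ≡ 3 (mod 4), so O_K = ℤ[√-133] and disc(K) = 4d = -532.
2663 ∤ -532, so 2663 is unramified.
Compute (-133/2663) via Euler: 2530^((2663-1)/2) mod 2663 = 2662, so (-133/2663) = -1.
Legendre symbol -1 ⇒ 2663 is inert.

p is inert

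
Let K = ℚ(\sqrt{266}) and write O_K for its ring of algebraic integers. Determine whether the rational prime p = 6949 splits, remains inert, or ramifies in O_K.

remains prime (inert)

d = 266 ≡ 2 (mod 4), so O_K = ℤ[√266] and disc(K) = 4d = 1064.
6949 ∤ 1064, so 6949 is unramified.
Euler's criterion: 266^3474 mod 6949 = 6948. Thus (266|6949) = -1.
d is a non-residue mod p, hence 6949 remains inert in O_K.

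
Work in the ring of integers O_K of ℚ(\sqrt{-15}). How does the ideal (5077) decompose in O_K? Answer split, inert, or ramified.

Since -15 ≡ 1 mod 4, the ring of integers is ℤ[(1+√-15)/2] with discriminant -15.
disc(K) = -15 is not divisible by 5077; 5077 is unramified.
Compute (-15/5077) via Euler: 5062^((5077-1)/2) mod 5077 = 5076, so (-15/5077) = -1.
(-15/5077) = -1, so 5077 is inert.

inert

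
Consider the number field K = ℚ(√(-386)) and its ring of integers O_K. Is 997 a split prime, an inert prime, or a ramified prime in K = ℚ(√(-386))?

inert

-386 mod 4 = 2, hence disc K = 4·(-386) = -1544 and O_K = ℤ[√-386].
disc(K) = -1544 is not divisible by 997; 997 is unramified.
(-386/997) = 611^498 mod 997 = 996, giving Legendre symbol -1.
(-386/997) = -1, so 997 is inert.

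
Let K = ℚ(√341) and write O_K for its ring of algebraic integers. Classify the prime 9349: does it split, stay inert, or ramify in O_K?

d = 341 ≡ 1 (mod 4), so O_K = ℤ[(1+√341)/2] and disc(K) = d = 341.
9349 ∤ 341, so 9349 is unramified.
Compute (341/9349) via Euler: 341^((9349-1)/2) mod 9349 = 9348, so (341/9349) = -1.
d is a non-residue mod p, hence 9349 remains inert in O_K.

p is inert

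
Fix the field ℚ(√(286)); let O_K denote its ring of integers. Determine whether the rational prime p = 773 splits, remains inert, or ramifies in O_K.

split

Since 286 ≢ 1 mod 4, the ring of integers is ℤ[√286] with discriminant 4·286 = 1144.
disc(K) = 1144 is not divisible by 773; 773 is unramified.
(286/773) = 286^386 mod 773 = 1, giving Legendre symbol 1.
(286/773) = 1, so 773 splits.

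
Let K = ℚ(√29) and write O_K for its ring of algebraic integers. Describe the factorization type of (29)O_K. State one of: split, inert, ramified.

29 is ramified

29 mod 4 = 1, hence disc K = 29 and O_K = ℤ[(1+√29)/2].
disc(K) = 29 = 29·1, so p = 29 is ramified.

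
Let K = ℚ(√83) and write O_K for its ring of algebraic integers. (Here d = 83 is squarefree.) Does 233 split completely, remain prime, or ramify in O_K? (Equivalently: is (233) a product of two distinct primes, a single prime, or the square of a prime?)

Since 83 ≢ 1 mod 4, the ring of integers is ℤ[√83] with discriminant 4·83 = 332.
233 ∤ 332, so 233 is unramified.
(83/233) = 83^116 mod 233 = 232, giving Legendre symbol -1.
Legendre symbol -1 ⇒ 233 is inert.

remains prime (inert)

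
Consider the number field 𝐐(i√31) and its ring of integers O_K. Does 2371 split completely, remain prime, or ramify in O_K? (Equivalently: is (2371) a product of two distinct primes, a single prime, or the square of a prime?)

Since -31 ≡ 1 mod 4, the ring of integers is ℤ[(1+√-31)/2] with discriminant -31.
disc(K) = -31 is not divisible by 2371; 2371 is unramified.
(-31/2371) = 2340^1185 mod 2371 = 2370, giving Legendre symbol -1.
(-31/2371) = -1, so 2371 is inert.

inert — (2371) stays prime in O_K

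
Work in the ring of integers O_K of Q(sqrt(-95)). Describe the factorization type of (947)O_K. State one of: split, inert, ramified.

947 remains inert

-95 mod 4 = 1, hence disc K = -95 and O_K = ℤ[(1+√-95)/2].
disc(K) = -95 is not divisible by 947; 947 is unramified.
Compute (-95/947) via Euler: 852^((947-1)/2) mod 947 = 946, so (-95/947) = -1.
d is a non-residue mod p, hence 947 remains inert in O_K.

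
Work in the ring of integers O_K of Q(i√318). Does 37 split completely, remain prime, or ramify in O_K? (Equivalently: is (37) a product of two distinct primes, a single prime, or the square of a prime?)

remains prime (inert)

d = -318 ≡ 2 (mod 4), so O_K = ℤ[√-318] and disc(K) = 4d = -1272.
Since gcd(37, -1272) = 1 the prime 37 does not ramify.
(-318/37) = 15^18 mod 37 = 36, giving Legendre symbol -1.
(-318/37) = -1, so 37 is inert.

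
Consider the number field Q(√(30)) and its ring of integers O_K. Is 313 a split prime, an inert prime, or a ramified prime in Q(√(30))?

30 mod 4 = 2, hence disc K = 4·30 = 120 and O_K = ℤ[√30].
313 ∤ 120, so 313 is unramified.
Euler's criterion: 30^156 mod 313 = 312. Thus (30|313) = -1.
d is a non-residue mod p, hence 313 remains inert in O_K.

inert — (313) stays prime in O_K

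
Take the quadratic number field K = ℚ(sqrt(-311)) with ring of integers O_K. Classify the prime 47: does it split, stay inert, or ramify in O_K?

p splits

Since -311 ≡ 1 mod 4, the ring of integers is ℤ[(1+√-311)/2] with discriminant -311.
47 ∤ -311, so 47 is unramified.
Euler's criterion: (-311)^23 mod 47 = 1. Thus (-311|47) = 1.
Legendre symbol 1 ⇒ 47 is split.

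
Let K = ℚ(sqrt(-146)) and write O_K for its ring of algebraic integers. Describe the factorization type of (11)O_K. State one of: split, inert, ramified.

Since -146 ≢ 1 mod 4, the ring of integers is ℤ[√-146] with discriminant 4·(-146) = -584.
Since gcd(11, -584) = 1 the prime 11 does not ramify.
Legendre symbol by Euler's criterion: (-146/11) ≡ (-146)^5 ≡ 10 (mod 11), i.e. (-146/11) = -1.
d is a non-residue mod p, hence 11 remains inert in O_K.

p is inert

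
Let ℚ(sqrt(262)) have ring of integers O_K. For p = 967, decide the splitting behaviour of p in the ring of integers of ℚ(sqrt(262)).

262 mod 4 = 2, hence disc K = 4·262 = 1048 and O_K = ℤ[√262].
967 ∤ 1048, so 967 is unramified.
Compute (262/967) via Euler: 262^((967-1)/2) mod 967 = 1, so (262/967) = 1.
Legendre symbol 1 ⇒ 967 is split.

split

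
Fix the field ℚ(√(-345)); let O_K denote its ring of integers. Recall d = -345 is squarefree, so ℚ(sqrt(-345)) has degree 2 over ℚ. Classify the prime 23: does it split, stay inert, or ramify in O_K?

ramified — (23) = 𝔭²

d = -345 ≡ 3 (mod 4), so O_K = ℤ[√-345] and disc(K) = 4d = -1380.
disc(K) = -1380 = 23·(-60), so p = 23 is ramified.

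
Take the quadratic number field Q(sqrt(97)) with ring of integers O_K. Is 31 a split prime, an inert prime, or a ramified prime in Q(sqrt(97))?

Since 97 ≡ 1 mod 4, the ring of integers is ℤ[(1+√97)/2] with discriminant 97.
disc(K) = 97 is not divisible by 31; 31 is unramified.
Legendre symbol by Euler's criterion: (97/31) ≡ 97^15 ≡ 1 (mod 31), i.e. (97/31) = 1.
Legendre symbol 1 ⇒ 31 is split.

splits completely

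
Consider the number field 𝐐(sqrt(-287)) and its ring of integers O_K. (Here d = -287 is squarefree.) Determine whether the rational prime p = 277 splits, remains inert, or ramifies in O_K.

Since -287 ≡ 1 mod 4, the ring of integers is ℤ[(1+√-287)/2] with discriminant -287.
disc(K) = -287 is not divisible by 277; 277 is unramified.
Legendre symbol by Euler's criterion: (-287/277) ≡ (-287)^138 ≡ 1 (mod 277), i.e. (-287/277) = 1.
Legendre symbol 1 ⇒ 277 is split.

277 splits in O_K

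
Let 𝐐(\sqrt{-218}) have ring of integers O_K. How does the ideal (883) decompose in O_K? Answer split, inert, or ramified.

remains prime (inert)

Since -218 ≢ 1 mod 4, the ring of integers is ℤ[√-218] with discriminant 4·(-218) = -872.
disc(K) = -872 is not divisible by 883; 883 is unramified.
(-218/883) = 665^441 mod 883 = 882, giving Legendre symbol -1.
(-218/883) = -1, so 883 is inert.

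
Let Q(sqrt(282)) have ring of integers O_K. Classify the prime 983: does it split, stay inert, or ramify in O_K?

Since 282 ≢ 1 mod 4, the ring of integers is ℤ[√282] with discriminant 4·282 = 1128.
983 ∤ 1128, so 983 is unramified.
Euler's criterion: 282^491 mod 983 = 1. Thus (282|983) = 1.
(282/983) = 1, so 983 splits.

p splits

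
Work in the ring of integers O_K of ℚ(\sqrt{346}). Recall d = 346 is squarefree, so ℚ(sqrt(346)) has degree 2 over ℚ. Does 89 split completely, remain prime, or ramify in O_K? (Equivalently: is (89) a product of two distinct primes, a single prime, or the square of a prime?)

p splits

Since 346 ≢ 1 mod 4, the ring of integers is ℤ[√346] with discriminant 4·346 = 1384.
89 ∤ 1384, so 89 is unramified.
(346/89) = 79^44 mod 89 = 1, giving Legendre symbol 1.
(346/89) = 1, so 89 splits.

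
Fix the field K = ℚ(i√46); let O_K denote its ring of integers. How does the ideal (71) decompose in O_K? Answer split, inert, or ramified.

-46 mod 4 = 2, hence disc K = 4·(-46) = -184 and O_K = ℤ[√-46].
71 ∤ -184, so 71 is unramified.
Compute (-46/71) via Euler: 25^((71-1)/2) mod 71 = 1, so (-46/71) = 1.
Legendre symbol 1 ⇒ 71 is split.

split — (71) = 𝔭₁𝔭₂ with 𝔭₁ ≠ 𝔭₂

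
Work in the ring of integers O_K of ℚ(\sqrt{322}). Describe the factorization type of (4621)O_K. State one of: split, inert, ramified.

splits completely

d = 322 ≡ 2 (mod 4), so O_K = ℤ[√322] and disc(K) = 4d = 1288.
Since gcd(4621, 1288) = 1 the prime 4621 does not ramify.
Compute (322/4621) via Euler: 322^((4621-1)/2) mod 4621 = 1, so (322/4621) = 1.
(322/4621) = 1, so 4621 splits.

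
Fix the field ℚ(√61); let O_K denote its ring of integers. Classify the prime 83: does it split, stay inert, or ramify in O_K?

splits completely

Since 61 ≡ 1 mod 4, the ring of integers is ℤ[(1+√61)/2] with discriminant 61.
disc(K) = 61 is not divisible by 83; 83 is unramified.
Compute (61/83) via Euler: 61^((83-1)/2) mod 83 = 1, so (61/83) = 1.
(61/83) = 1, so 83 splits.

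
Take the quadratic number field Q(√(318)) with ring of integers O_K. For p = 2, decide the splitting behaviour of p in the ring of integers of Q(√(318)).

ramified

d = 318 ≡ 2 (mod 4), so O_K = ℤ[√318] and disc(K) = 4d = 1272.
disc(K) = 1272 = 2·636, so p = 2 is ramified.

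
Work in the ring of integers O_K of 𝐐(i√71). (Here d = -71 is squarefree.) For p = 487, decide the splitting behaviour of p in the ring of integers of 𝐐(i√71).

remains prime (inert)

d = -71 ≡ 1 (mod 4), so O_K = ℤ[(1+√-71)/2] and disc(K) = d = -71.
Since gcd(487, -71) = 1 the prime 487 does not ramify.
Euler's criterion: (-71)^243 mod 487 = 486. Thus (-71|487) = -1.
Legendre symbol -1 ⇒ 487 is inert.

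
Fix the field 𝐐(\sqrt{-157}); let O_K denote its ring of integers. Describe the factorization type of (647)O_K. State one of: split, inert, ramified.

inert

d = -157 ≡ 3 (mod 4), so O_K = ℤ[√-157] and disc(K) = 4d = -628.
Since gcd(647, -628) = 1 the prime 647 does not ramify.
Legendre symbol by Euler's criterion: (-157/647) ≡ (-157)^323 ≡ 646 (mod 647), i.e. (-157/647) = -1.
(-157/647) = -1, so 647 is inert.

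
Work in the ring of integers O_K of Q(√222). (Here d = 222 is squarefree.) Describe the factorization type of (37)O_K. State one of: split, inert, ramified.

ramified

Since 222 ≢ 1 mod 4, the ring of integers is ℤ[√222] with discriminant 4·222 = 888.
37 divides disc(K) = 888, so 37 ramifies.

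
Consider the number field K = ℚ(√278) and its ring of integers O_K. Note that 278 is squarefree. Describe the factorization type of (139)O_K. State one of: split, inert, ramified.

ramified

d = 278 ≡ 2 (mod 4), so O_K = ℤ[√278] and disc(K) = 4d = 1112.
Ramification test: 139 | 1112. The prime 139 ramifies in K.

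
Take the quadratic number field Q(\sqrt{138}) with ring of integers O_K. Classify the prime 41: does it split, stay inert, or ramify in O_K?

d = 138 ≡ 2 (mod 4), so O_K = ℤ[√138] and disc(K) = 4d = 552.
disc(K) = 552 is not divisible by 41; 41 is unramified.
Euler's criterion: 138^20 mod 41 = 40. Thus (138|41) = -1.
Legendre symbol -1 ⇒ 41 is inert.

inert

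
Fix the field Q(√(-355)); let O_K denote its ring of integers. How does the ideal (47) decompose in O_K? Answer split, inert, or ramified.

p splits

d = -355 ≡ 1 (mod 4), so O_K = ℤ[(1+√-355)/2] and disc(K) = d = -355.
disc(K) = -355 is not divisible by 47; 47 is unramified.
Legendre symbol by Euler's criterion: (-355/47) ≡ (-355)^23 ≡ 1 (mod 47), i.e. (-355/47) = 1.
Legendre symbol 1 ⇒ 47 is split.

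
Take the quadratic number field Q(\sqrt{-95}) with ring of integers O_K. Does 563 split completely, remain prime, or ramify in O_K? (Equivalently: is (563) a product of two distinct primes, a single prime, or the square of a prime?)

Since -95 ≡ 1 mod 4, the ring of integers is ℤ[(1+√-95)/2] with discriminant -95.
563 ∤ -95, so 563 is unramified.
Euler's criterion: (-95)^281 mod 563 = 1. Thus (-95|563) = 1.
(-95/563) = 1, so 563 splits.

splits completely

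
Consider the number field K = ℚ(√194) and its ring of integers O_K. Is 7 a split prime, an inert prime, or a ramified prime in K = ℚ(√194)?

194 mod 4 = 2, hence disc K = 4·194 = 776 and O_K = ℤ[√194].
disc(K) = 776 is not divisible by 7; 7 is unramified.
Euler's criterion: 194^3 mod 7 = 6. Thus (194|7) = -1.
(194/7) = -1, so 7 is inert.

p is inert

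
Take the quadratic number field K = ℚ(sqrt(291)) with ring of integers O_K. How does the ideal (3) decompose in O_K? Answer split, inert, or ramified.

291 mod 4 = 3, hence disc K = 4·291 = 1164 and O_K = ℤ[√291].
disc(K) = 1164 = 3·388, so p = 3 is ramified.

3 is ramified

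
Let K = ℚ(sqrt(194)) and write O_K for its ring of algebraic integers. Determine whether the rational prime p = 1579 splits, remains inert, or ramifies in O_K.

1579 remains inert

d = 194 ≡ 2 (mod 4), so O_K = ℤ[√194] and disc(K) = 4d = 776.
Since gcd(1579, 776) = 1 the prime 1579 does not ramify.
Euler's criterion: 194^789 mod 1579 = 1578. Thus (194|1579) = -1.
(194/1579) = -1, so 1579 is inert.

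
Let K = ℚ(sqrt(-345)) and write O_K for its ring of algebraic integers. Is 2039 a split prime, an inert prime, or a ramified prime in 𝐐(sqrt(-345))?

d = -345 ≡ 3 (mod 4), so O_K = ℤ[√-345] and disc(K) = 4d = -1380.
Since gcd(2039, -1380) = 1 the prime 2039 does not ramify.
Euler's criterion: (-345)^1019 mod 2039 = 2038. Thus (-345|2039) = -1.
d is a non-residue mod p, hence 2039 remains inert in O_K.

inert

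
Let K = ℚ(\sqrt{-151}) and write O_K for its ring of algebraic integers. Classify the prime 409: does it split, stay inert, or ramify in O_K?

d = -151 ≡ 1 (mod 4), so O_K = ℤ[(1+√-151)/2] and disc(K) = d = -151.
disc(K) = -151 is not divisible by 409; 409 is unramified.
Legendre symbol by Euler's criterion: (-151/409) ≡ (-151)^204 ≡ 408 (mod 409), i.e. (-151/409) = -1.
d is a non-residue mod p, hence 409 remains inert in O_K.

p is inert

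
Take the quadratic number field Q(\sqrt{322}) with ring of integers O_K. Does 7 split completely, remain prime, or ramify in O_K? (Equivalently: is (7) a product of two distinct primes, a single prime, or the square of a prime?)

7 is ramified

322 mod 4 = 2, hence disc K = 4·322 = 1288 and O_K = ℤ[√322].
Ramification test: 7 | 1288. The prime 7 ramifies in K.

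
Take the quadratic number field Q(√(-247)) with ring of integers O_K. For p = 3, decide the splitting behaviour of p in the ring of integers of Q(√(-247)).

3 remains inert

-247 mod 4 = 1, hence disc K = -247 and O_K = ℤ[(1+√-247)/2].
disc(K) = -247 is not divisible by 3; 3 is unramified.
Compute (-247/3) via Euler: 2^((3-1)/2) mod 3 = 2, so (-247/3) = -1.
Legendre symbol -1 ⇒ 3 is inert.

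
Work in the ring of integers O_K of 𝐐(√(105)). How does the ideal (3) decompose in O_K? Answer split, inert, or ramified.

p ramifies

105 mod 4 = 1, hence disc K = 105 and O_K = ℤ[(1+√105)/2].
3 divides disc(K) = 105, so 3 ramifies.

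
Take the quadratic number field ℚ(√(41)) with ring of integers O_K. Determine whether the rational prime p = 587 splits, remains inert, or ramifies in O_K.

inert

d = 41 ≡ 1 (mod 4), so O_K = ℤ[(1+√41)/2] and disc(K) = d = 41.
disc(K) = 41 is not divisible by 587; 587 is unramified.
(41/587) = 41^293 mod 587 = 586, giving Legendre symbol -1.
(41/587) = -1, so 587 is inert.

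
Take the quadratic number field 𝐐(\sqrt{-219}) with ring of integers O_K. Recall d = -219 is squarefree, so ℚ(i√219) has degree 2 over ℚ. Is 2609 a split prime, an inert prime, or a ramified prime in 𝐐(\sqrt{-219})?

-219 mod 4 = 1, hence disc K = -219 and O_K = ℤ[(1+√-219)/2].
disc(K) = -219 is not divisible by 2609; 2609 is unramified.
Euler's criterion: (-219)^1304 mod 2609 = 2608. Thus (-219|2609) = -1.
d is a non-residue mod p, hence 2609 remains inert in O_K.

inert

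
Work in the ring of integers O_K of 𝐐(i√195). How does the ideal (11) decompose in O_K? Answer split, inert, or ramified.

Since -195 ≡ 1 mod 4, the ring of integers is ℤ[(1+√-195)/2] with discriminant -195.
11 ∤ -195, so 11 is unramified.
Legendre symbol by Euler's criterion: (-195/11) ≡ (-195)^5 ≡ 1 (mod 11), i.e. (-195/11) = 1.
(-195/11) = 1, so 11 splits.

split — (11) = 𝔭₁𝔭₂ with 𝔭₁ ≠ 𝔭₂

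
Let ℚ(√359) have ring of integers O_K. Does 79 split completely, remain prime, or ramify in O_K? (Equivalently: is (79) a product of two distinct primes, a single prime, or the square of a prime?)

inert — (79) stays prime in O_K

359 mod 4 = 3, hence disc K = 4·359 = 1436 and O_K = ℤ[√359].
Since gcd(79, 1436) = 1 the prime 79 does not ramify.
Compute (359/79) via Euler: 43^((79-1)/2) mod 79 = 78, so (359/79) = -1.
d is a non-residue mod p, hence 79 remains inert in O_K.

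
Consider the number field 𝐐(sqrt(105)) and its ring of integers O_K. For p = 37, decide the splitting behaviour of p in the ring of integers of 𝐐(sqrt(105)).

inert

d = 105 ≡ 1 (mod 4), so O_K = ℤ[(1+√105)/2] and disc(K) = d = 105.
37 ∤ 105, so 37 is unramified.
Euler's criterion: 105^18 mod 37 = 36. Thus (105|37) = -1.
d is a non-residue mod p, hence 37 remains inert in O_K.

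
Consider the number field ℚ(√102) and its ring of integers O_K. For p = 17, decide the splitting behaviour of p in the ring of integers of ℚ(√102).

ramifies in O_K

102 mod 4 = 2, hence disc K = 4·102 = 408 and O_K = ℤ[√102].
17 divides disc(K) = 408, so 17 ramifies.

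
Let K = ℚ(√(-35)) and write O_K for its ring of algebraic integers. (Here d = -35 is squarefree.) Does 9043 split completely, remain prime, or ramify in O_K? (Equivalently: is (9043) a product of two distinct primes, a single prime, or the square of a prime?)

Since -35 ≡ 1 mod 4, the ring of integers is ℤ[(1+√-35)/2] with discriminant -35.
disc(K) = -35 is not divisible by 9043; 9043 is unramified.
Compute (-35/9043) via Euler: 9008^((9043-1)/2) mod 9043 = 1, so (-35/9043) = 1.
Legendre symbol 1 ⇒ 9043 is split.

splits completely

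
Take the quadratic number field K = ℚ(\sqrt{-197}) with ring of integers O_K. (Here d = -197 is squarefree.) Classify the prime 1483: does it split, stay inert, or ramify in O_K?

d = -197 ≡ 3 (mod 4), so O_K = ℤ[√-197] and disc(K) = 4d = -788.
Since gcd(1483, -788) = 1 the prime 1483 does not ramify.
Euler's criterion: (-197)^741 mod 1483 = 1482. Thus (-197|1483) = -1.
Legendre symbol -1 ⇒ 1483 is inert.

1483 remains inert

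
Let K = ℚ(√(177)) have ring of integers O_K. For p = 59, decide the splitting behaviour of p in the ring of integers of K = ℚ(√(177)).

ramified

Since 177 ≡ 1 mod 4, the ring of integers is ℤ[(1+√177)/2] with discriminant 177.
Ramification test: 59 | 177. The prime 59 ramifies in K.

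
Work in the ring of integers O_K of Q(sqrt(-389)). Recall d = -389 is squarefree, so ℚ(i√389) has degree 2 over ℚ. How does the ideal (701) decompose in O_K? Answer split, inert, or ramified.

d = -389 ≡ 3 (mod 4), so O_K = ℤ[√-389] and disc(K) = 4d = -1556.
disc(K) = -1556 is not divisible by 701; 701 is unramified.
(-389/701) = 312^350 mod 701 = 1, giving Legendre symbol 1.
d is a quadratic residue mod p, hence 701 splits in O_K.

split — (701) = 𝔭₁𝔭₂ with 𝔭₁ ≠ 𝔭₂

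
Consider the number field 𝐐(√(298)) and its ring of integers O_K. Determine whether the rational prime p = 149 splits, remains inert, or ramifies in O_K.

d = 298 ≡ 2 (mod 4), so O_K = ℤ[√298] and disc(K) = 4d = 1192.
disc(K) = 1192 = 149·8, so p = 149 is ramified.

ramifies in O_K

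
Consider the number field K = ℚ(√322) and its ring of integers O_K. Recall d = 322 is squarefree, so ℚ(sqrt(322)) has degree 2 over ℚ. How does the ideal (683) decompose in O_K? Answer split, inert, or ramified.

d = 322 ≡ 2 (mod 4), so O_K = ℤ[√322] and disc(K) = 4d = 1288.
Since gcd(683, 1288) = 1 the prime 683 does not ramify.
Euler's criterion: 322^341 mod 683 = 682. Thus (322|683) = -1.
d is a non-residue mod p, hence 683 remains inert in O_K.

remains prime (inert)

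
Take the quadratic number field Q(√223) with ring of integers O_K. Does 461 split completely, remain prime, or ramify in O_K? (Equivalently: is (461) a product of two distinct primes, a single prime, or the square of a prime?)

split — (461) = 𝔭₁𝔭₂ with 𝔭₁ ≠ 𝔭₂

Since 223 ≢ 1 mod 4, the ring of integers is ℤ[√223] with discriminant 4·223 = 892.
461 ∤ 892, so 461 is unramified.
Compute (223/461) via Euler: 223^((461-1)/2) mod 461 = 1, so (223/461) = 1.
Legendre symbol 1 ⇒ 461 is split.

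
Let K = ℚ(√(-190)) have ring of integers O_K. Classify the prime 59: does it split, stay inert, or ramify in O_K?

p splits

d = -190 ≡ 2 (mod 4), so O_K = ℤ[√-190] and disc(K) = 4d = -760.
59 ∤ -760, so 59 is unramified.
(-190/59) = 46^29 mod 59 = 1, giving Legendre symbol 1.
d is a quadratic residue mod p, hence 59 splits in O_K.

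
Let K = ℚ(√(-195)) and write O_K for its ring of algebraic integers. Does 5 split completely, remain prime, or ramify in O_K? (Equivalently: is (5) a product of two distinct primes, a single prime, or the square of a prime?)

ramifies in O_K

Since -195 ≡ 1 mod 4, the ring of integers is ℤ[(1+√-195)/2] with discriminant -195.
Ramification test: 5 | -195. The prime 5 ramifies in K.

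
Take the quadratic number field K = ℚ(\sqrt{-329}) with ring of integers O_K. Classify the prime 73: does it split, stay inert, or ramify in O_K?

splits completely

d = -329 ≡ 3 (mod 4), so O_K = ℤ[√-329] and disc(K) = 4d = -1316.
73 ∤ -1316, so 73 is unramified.
(-329/73) = 36^36 mod 73 = 1, giving Legendre symbol 1.
(-329/73) = 1, so 73 splits.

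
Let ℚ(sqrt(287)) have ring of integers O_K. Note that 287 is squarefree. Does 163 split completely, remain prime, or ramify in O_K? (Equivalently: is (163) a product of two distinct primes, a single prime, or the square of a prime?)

inert

287 mod 4 = 3, hence disc K = 4·287 = 1148 and O_K = ℤ[√287].
disc(K) = 1148 is not divisible by 163; 163 is unramified.
Legendre symbol by Euler's criterion: (287/163) ≡ 287^81 ≡ 162 (mod 163), i.e. (287/163) = -1.
d is a non-residue mod p, hence 163 remains inert in O_K.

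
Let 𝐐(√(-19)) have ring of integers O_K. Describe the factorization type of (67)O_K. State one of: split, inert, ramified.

remains prime (inert)

-19 mod 4 = 1, hence disc K = -19 and O_K = ℤ[(1+√-19)/2].
Since gcd(67, -19) = 1 the prime 67 does not ramify.
(-19/67) = 48^33 mod 67 = 66, giving Legendre symbol -1.
d is a non-residue mod p, hence 67 remains inert in O_K.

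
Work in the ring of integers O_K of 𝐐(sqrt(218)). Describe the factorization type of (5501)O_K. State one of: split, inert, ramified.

Since 218 ≢ 1 mod 4, the ring of integers is ℤ[√218] with discriminant 4·218 = 872.
5501 ∤ 872, so 5501 is unramified.
Euler's criterion: 218^2750 mod 5501 = 1. Thus (218|5501) = 1.
d is a quadratic residue mod p, hence 5501 splits in O_K.

split — (5501) = 𝔭₁𝔭₂ with 𝔭₁ ≠ 𝔭₂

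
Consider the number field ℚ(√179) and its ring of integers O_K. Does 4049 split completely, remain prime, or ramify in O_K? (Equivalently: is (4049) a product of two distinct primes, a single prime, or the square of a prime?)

4049 remains inert

d = 179 ≡ 3 (mod 4), so O_K = ℤ[√179] and disc(K) = 4d = 716.
4049 ∤ 716, so 4049 is unramified.
(179/4049) = 179^2024 mod 4049 = 4048, giving Legendre symbol -1.
d is a non-residue mod p, hence 4049 remains inert in O_K.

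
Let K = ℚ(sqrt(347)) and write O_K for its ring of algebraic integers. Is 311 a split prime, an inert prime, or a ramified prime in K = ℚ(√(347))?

347 mod 4 = 3, hence disc K = 4·347 = 1388 and O_K = ℤ[√347].
Since gcd(311, 1388) = 1 the prime 311 does not ramify.
Legendre symbol by Euler's criterion: (347/311) ≡ 347^155 ≡ 1 (mod 311), i.e. (347/311) = 1.
d is a quadratic residue mod p, hence 311 splits in O_K.

split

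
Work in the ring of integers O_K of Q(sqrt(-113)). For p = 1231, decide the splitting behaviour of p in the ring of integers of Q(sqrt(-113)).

split

Since -113 ≢ 1 mod 4, the ring of integers is ℤ[√-113] with discriminant 4·(-113) = -452.
Since gcd(1231, -452) = 1 the prime 1231 does not ramify.
Compute (-113/1231) via Euler: 1118^((1231-1)/2) mod 1231 = 1, so (-113/1231) = 1.
(-113/1231) = 1, so 1231 splits.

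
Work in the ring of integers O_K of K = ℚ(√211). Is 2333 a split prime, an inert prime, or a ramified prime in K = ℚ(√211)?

d = 211 ≡ 3 (mod 4), so O_K = ℤ[√211] and disc(K) = 4d = 844.
2333 ∤ 844, so 2333 is unramified.
Compute (211/2333) via Euler: 211^((2333-1)/2) mod 2333 = 2332, so (211/2333) = -1.
Legendre symbol -1 ⇒ 2333 is inert.

2333 remains inert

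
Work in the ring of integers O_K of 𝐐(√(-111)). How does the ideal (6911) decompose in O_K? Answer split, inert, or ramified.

splits completely

Since -111 ≡ 1 mod 4, the ring of integers is ℤ[(1+√-111)/2] with discriminant -111.
disc(K) = -111 is not divisible by 6911; 6911 is unramified.
Euler's criterion: (-111)^3455 mod 6911 = 1. Thus (-111|6911) = 1.
Legendre symbol 1 ⇒ 6911 is split.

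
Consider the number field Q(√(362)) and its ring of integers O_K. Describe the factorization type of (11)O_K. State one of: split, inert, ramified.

inert — (11) stays prime in O_K

Since 362 ≢ 1 mod 4, the ring of integers is ℤ[√362] with discriminant 4·362 = 1448.
disc(K) = 1448 is not divisible by 11; 11 is unramified.
Euler's criterion: 362^5 mod 11 = 10. Thus (362|11) = -1.
d is a non-residue mod p, hence 11 remains inert in O_K.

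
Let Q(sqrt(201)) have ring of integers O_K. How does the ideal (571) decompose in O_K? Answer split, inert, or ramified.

p splits

Since 201 ≡ 1 mod 4, the ring of integers is ℤ[(1+√201)/2] with discriminant 201.
Since gcd(571, 201) = 1 the prime 571 does not ramify.
(201/571) = 201^285 mod 571 = 1, giving Legendre symbol 1.
(201/571) = 1, so 571 splits.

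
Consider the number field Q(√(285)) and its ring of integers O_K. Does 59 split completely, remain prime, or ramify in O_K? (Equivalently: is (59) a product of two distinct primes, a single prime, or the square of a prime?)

split — (59) = 𝔭₁𝔭₂ with 𝔭₁ ≠ 𝔭₂

285 mod 4 = 1, hence disc K = 285 and O_K = ℤ[(1+√285)/2].
disc(K) = 285 is not divisible by 59; 59 is unramified.
Compute (285/59) via Euler: 49^((59-1)/2) mod 59 = 1, so (285/59) = 1.
(285/59) = 1, so 59 splits.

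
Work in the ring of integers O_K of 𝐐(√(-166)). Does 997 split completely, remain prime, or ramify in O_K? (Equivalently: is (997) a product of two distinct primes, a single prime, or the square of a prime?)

Since -166 ≢ 1 mod 4, the ring of integers is ℤ[√-166] with discriminant 4·(-166) = -664.
997 ∤ -664, so 997 is unramified.
Compute (-166/997) via Euler: 831^((997-1)/2) mod 997 = 996, so (-166/997) = -1.
(-166/997) = -1, so 997 is inert.

inert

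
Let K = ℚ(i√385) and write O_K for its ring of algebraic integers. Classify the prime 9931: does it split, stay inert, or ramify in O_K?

d = -385 ≡ 3 (mod 4), so O_K = ℤ[√-385] and disc(K) = 4d = -1540.
Since gcd(9931, -1540) = 1 the prime 9931 does not ramify.
(-385/9931) = 9546^4965 mod 9931 = 1, giving Legendre symbol 1.
d is a quadratic residue mod p, hence 9931 splits in O_K.

split — (9931) = 𝔭₁𝔭₂ with 𝔭₁ ≠ 𝔭₂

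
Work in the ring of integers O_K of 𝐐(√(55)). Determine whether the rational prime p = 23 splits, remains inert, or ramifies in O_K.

p splits

d = 55 ≡ 3 (mod 4), so O_K = ℤ[√55] and disc(K) = 4d = 220.
23 ∤ 220, so 23 is unramified.
(55/23) = 9^11 mod 23 = 1, giving Legendre symbol 1.
(55/23) = 1, so 23 splits.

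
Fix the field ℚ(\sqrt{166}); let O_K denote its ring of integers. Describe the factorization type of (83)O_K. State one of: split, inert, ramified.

d = 166 ≡ 2 (mod 4), so O_K = ℤ[√166] and disc(K) = 4d = 664.
Ramification test: 83 | 664. The prime 83 ramifies in K.

ramifies in O_K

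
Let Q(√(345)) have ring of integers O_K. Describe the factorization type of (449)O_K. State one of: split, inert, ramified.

d = 345 ≡ 1 (mod 4), so O_K = ℤ[(1+√345)/2] and disc(K) = d = 345.
449 ∤ 345, so 449 is unramified.
(345/449) = 345^224 mod 449 = 448, giving Legendre symbol -1.
Legendre symbol -1 ⇒ 449 is inert.

p is inert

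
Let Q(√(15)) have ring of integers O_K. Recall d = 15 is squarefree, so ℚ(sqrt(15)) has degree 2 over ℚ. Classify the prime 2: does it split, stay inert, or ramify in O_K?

ramified — (2) = 𝔭²

Since 15 ≢ 1 mod 4, the ring of integers is ℤ[√15] with discriminant 4·15 = 60.
disc(K) = 60 = 2·30, so p = 2 is ramified.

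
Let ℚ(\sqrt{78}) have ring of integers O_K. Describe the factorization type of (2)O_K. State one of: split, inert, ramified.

d = 78 ≡ 2 (mod 4), so O_K = ℤ[√78] and disc(K) = 4d = 312.
Ramification test: 2 | 312. The prime 2 ramifies in K.

ramified — (2) = 𝔭²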